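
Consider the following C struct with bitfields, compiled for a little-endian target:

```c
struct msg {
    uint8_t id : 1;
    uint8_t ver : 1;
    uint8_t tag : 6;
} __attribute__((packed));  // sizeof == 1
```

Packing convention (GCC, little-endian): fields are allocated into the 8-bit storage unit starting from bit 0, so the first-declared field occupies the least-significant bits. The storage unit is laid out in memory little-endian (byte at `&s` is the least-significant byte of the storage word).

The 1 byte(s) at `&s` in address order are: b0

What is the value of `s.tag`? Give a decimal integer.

44

[0]=0xb0 (little-endian) → word 0xb0
id [0+:1] = (word>>0) & 0x1 = 0
ver [1+:1] = (word>>1) & 0x1 = 0
tag [2+:6] = (word>>2) & 0x3f = 44  ←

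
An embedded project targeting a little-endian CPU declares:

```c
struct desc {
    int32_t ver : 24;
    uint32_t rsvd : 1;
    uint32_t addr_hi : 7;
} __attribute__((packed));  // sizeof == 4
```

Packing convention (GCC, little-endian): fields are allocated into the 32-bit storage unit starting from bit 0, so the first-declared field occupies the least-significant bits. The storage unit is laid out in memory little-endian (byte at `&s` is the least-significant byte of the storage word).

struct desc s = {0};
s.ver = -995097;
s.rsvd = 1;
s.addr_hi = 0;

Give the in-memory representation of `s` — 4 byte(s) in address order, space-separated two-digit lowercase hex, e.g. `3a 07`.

[0+:24] ver=-995097 & 0xffffff = 0xf0d0e7; word=0x00f0d0e7
[24+:1] rsvd=1 & 0x1 = 0x1; word=0x01f0d0e7
[25+:7] addr_hi=0 & 0x7f = 0x0; word=0x01f0d0e7
word = 0x01f0d0e7 → little-endian bytes:
  [0]=0xe7  [1]=0xd0  [2]=0xf0  [3]=0x01

e7 d0 f0 01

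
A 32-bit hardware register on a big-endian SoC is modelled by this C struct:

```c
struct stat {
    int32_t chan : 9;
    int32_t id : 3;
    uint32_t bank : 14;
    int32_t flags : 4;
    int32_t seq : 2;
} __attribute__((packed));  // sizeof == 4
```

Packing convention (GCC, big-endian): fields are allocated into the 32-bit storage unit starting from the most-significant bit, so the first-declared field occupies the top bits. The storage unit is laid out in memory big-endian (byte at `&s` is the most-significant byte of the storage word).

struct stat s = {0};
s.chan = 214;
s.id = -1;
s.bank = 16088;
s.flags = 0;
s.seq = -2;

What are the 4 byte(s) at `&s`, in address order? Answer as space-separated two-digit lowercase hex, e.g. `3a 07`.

chan:9 = 214 → 0xd6 << 23 → word 0x6b000000
id:3 = -1 → 0x7 << 20 → word 0x6b700000
bank:14 = 16088 → 0x3ed8 << 6 → word 0x6b7fb600
flags:4 = 0 → 0x0 << 2 → word 0x6b7fb600
seq:2 = -2 → 0x2 << 0 → word 0x6b7fb602
word = 0x6b7fb602 → big-endian bytes:
  [0]=0x6b  [1]=0x7f  [2]=0xb6  [3]=0x02

6b 7f b6 02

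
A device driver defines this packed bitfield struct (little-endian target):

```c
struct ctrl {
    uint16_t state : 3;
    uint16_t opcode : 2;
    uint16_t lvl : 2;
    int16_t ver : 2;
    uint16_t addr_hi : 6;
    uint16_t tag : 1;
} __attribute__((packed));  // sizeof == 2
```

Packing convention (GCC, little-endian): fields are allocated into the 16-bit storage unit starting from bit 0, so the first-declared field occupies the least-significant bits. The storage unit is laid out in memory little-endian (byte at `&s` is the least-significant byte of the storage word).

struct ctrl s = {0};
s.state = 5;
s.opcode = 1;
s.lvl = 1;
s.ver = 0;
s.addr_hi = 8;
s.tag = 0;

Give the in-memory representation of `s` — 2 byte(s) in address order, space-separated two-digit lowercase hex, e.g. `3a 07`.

2d 10

[0+:3] state=5 & 0x7 = 0x5; word=0x0005
[3+:2] opcode=1 & 0x3 = 0x1; word=0x000d
[5+:2] lvl=1 & 0x3 = 0x1; word=0x002d
[7+:2] ver=0 & 0x3 = 0x0; word=0x002d
[9+:6] addr_hi=8 & 0x3f = 0x8; word=0x102d
[15+:1] tag=0 & 0x1 = 0x0; word=0x102d
word = 0x102d → little-endian bytes:
  [0]=0x2d  [1]=0x10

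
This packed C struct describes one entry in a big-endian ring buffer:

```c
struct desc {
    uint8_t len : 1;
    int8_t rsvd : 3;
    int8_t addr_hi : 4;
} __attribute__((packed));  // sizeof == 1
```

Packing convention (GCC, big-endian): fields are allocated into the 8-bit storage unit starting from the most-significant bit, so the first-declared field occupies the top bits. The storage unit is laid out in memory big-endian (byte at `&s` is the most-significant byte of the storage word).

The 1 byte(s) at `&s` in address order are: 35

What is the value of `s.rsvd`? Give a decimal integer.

3

[0]=0x35 (big-endian) → word 0x35
len:1 @ bit 7 → (0x35>>7)&0x1 = 0x0
rsvd:3 @ bit 4 → (0x35>>4)&0x7 = 0x3  ←
addr_hi:4 @ bit 0 → (0x35>>0)&0xf = 0x5
rsvd signed 3b, MSB=0: value = 3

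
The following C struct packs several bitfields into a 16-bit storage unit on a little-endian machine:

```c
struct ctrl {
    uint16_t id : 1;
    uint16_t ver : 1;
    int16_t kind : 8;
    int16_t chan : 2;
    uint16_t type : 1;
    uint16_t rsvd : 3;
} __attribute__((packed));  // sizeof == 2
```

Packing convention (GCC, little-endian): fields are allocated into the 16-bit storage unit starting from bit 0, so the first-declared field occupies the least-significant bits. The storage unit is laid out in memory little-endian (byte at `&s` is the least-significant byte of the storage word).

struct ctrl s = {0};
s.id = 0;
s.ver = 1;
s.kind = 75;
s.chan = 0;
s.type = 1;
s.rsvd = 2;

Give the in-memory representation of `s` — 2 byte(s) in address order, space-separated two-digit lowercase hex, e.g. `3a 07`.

id (1b) val=0 bits=0x0 at bit 0: 0x0000
ver (1b) val=1 bits=0x1 at bit 1: 0x0002
kind (8b) val=75 bits=0x4b at bit 2: 0x012e
chan (2b) val=0 bits=0x0 at bit 10: 0x012e
type (1b) val=1 bits=0x1 at bit 12: 0x112e
rsvd (3b) val=2 bits=0x2 at bit 13: 0x512e
word = 0x512e → little-endian bytes:
  [0]=0x2e  [1]=0x51

2e 51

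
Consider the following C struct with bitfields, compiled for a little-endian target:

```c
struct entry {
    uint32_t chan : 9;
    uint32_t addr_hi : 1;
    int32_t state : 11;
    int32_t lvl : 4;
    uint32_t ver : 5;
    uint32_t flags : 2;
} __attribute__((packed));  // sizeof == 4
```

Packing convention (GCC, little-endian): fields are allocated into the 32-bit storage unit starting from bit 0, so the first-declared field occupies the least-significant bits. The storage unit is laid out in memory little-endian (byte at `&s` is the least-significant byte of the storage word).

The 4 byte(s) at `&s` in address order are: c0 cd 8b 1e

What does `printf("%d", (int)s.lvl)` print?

4

[0]=0xc0 [1]=0xcd [2]=0x8b [3]=0x1e (little-endian) → word 0x1e8bcdc0
chan:9 @ bit 0 → (0x1e8bcdc0>>0)&0x1ff = 0x1c0
addr_hi:1 @ bit 9 → (0x1e8bcdc0>>9)&0x1 = 0x0
state:11 @ bit 10 → (0x1e8bcdc0>>10)&0x7ff = 0x2f3
lvl:4 @ bit 21 → (0x1e8bcdc0>>21)&0xf = 0x4  ←
ver:5 @ bit 25 → (0x1e8bcdc0>>25)&0x1f = 0xf
flags:2 @ bit 30 → (0x1e8bcdc0>>30)&0x3 = 0x0
lvl signed 4b, MSB=0: value = 4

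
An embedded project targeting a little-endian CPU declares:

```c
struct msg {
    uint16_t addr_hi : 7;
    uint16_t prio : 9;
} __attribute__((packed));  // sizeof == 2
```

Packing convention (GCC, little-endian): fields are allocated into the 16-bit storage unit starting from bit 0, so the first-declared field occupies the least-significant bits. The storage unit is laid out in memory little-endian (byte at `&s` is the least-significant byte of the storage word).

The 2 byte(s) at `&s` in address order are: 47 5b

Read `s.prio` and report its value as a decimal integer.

182

[0]=0x47 [1]=0x5b (little-endian) → word 0x5b47
addr_hi [0+:7] = (word>>0) & 0x7f = 71
prio [7+:9] = (word>>7) & 0x1ff = 182  ←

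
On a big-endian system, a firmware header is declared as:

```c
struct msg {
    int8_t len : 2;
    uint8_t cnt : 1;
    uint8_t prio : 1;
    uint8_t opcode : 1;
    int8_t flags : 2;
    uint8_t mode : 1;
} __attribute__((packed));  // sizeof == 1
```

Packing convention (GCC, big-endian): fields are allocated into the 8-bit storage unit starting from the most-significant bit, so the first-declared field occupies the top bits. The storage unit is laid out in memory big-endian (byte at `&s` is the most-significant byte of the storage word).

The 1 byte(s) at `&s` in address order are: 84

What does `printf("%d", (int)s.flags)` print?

-2

[0]=0x84 (big-endian) → word 0x84
len:2 @ bit 6 → (0x84>>6)&0x3 = 0x2
cnt:1 @ bit 5 → (0x84>>5)&0x1 = 0x0
prio:1 @ bit 4 → (0x84>>4)&0x1 = 0x0
opcode:1 @ bit 3 → (0x84>>3)&0x1 = 0x0
flags:2 @ bit 1 → (0x84>>1)&0x3 = 0x2  ←
mode:1 @ bit 0 → (0x84>>0)&0x1 = 0x0
flags signed 2b, MSB=1: 2 - 4 = -2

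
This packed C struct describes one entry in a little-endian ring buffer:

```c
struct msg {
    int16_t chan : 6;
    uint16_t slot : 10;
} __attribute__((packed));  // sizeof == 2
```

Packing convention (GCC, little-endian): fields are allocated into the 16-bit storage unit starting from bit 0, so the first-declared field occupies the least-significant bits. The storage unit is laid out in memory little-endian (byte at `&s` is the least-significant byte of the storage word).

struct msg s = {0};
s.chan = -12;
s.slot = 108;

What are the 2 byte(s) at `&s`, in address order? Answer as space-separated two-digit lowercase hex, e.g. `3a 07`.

34 1b

chan (6b) val=-12 bits=0x34 at bit 0: 0x0034
slot (10b) val=108 bits=0x6c at bit 6: 0x1b34
word = 0x1b34 → little-endian bytes:
  [0]=0x34  [1]=0x1b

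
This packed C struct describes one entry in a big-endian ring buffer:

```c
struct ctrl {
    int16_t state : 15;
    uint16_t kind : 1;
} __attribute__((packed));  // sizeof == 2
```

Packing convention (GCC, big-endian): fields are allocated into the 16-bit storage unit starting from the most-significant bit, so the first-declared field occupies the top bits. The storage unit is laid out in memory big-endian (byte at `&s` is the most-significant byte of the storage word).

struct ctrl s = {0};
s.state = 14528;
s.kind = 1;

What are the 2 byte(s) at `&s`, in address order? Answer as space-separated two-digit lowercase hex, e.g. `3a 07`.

71 81

state:15 = 14528 → 0x38c0 << 1 → word 0x7180
kind:1 = 1 → 0x1 << 0 → word 0x7181
word = 0x7181 → big-endian bytes:
  [0]=0x71  [1]=0x81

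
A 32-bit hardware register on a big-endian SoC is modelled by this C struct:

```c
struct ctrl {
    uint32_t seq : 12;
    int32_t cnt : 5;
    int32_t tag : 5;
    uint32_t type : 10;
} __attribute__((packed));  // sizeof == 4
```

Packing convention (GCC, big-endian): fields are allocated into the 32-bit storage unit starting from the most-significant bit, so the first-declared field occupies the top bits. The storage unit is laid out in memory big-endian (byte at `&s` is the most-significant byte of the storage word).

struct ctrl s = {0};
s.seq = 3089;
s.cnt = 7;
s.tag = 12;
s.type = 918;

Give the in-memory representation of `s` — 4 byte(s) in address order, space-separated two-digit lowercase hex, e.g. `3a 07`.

c1 13 b3 96

[20+:12] seq=3089 & 0xfff = 0xc11; word=0xc1100000
[15+:5] cnt=7 & 0x1f = 0x7; word=0xc1138000
[10+:5] tag=12 & 0x1f = 0xc; word=0xc113b000
[0+:10] type=918 & 0x3ff = 0x396; word=0xc113b396
word = 0xc113b396 → big-endian bytes:
  [0]=0xc1  [1]=0x13  [2]=0xb3  [3]=0x96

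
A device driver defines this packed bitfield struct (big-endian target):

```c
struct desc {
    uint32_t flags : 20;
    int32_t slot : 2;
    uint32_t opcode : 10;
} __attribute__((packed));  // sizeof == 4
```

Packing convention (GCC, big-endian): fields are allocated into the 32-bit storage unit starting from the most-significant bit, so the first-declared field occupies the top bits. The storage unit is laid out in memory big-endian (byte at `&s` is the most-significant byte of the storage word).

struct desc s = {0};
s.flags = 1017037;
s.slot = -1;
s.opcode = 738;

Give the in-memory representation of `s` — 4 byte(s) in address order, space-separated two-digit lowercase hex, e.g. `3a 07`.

f8 4c de e2

[12+:20] flags=1017037 & 0xfffff = 0xf84cd; word=0xf84cd000
[10+:2] slot=-1 & 0x3 = 0x3; word=0xf84cdc00
[0+:10] opcode=738 & 0x3ff = 0x2e2; word=0xf84cdee2
word = 0xf84cdee2 → big-endian bytes:
  [0]=0xf8  [1]=0x4c  [2]=0xde  [3]=0xe2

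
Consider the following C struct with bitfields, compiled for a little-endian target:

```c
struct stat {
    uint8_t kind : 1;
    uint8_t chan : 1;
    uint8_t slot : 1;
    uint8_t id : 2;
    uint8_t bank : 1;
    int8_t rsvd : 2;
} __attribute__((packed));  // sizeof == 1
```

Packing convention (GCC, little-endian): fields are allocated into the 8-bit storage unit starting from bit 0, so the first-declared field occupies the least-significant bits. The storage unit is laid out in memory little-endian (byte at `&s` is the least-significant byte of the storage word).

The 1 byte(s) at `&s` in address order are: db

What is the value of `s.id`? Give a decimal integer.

3

[0]=0xdb (little-endian) → word 0xdb
kind [0+:1] = (word>>0) & 0x1 = 1
chan [1+:1] = (word>>1) & 0x1 = 1
slot [2+:1] = (word>>2) & 0x1 = 0
id [3+:2] = (word>>3) & 0x3 = 3  ←
bank [5+:1] = (word>>5) & 0x1 = 0
rsvd [6+:2] = (word>>6) & 0x3 = 3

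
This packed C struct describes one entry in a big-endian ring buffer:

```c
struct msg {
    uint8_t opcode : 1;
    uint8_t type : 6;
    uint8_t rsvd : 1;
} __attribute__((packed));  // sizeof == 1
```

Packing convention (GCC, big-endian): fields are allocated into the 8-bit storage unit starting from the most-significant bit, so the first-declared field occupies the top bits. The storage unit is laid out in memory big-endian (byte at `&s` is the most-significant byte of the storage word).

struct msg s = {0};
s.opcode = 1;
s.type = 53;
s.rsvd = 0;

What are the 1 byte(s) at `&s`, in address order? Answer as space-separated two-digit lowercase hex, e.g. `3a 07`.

opcode (1b) val=1 bits=0x1 at bit 7: 0x80
type (6b) val=53 bits=0x35 at bit 1: 0xea
rsvd (1b) val=0 bits=0x0 at bit 0: 0xea
word = 0xea → big-endian bytes:
  [0]=0xea

ea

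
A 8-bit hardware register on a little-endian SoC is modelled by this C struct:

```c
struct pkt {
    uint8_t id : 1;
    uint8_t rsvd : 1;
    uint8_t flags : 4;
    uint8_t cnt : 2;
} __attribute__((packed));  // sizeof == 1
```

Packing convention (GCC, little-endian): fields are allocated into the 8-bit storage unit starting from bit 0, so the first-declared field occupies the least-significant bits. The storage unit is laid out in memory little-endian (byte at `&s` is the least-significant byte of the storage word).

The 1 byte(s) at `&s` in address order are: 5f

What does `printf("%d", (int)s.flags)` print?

7

[0]=0x5f (little-endian) → word 0x5f
id [0+:1] = (word>>0) & 0x1 = 1
rsvd [1+:1] = (word>>1) & 0x1 = 1
flags [2+:4] = (word>>2) & 0xf = 7  ←
cnt [6+:2] = (word>>6) & 0x3 = 1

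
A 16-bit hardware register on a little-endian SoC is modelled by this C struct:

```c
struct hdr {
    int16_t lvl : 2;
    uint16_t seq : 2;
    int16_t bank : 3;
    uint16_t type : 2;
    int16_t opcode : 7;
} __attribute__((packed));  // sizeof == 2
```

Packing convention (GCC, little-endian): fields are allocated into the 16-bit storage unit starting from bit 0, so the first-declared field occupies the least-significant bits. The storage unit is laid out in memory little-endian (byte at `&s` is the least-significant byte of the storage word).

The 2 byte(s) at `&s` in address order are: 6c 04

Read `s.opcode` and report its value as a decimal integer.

[0]=0x6c [1]=0x04 (little-endian) → word 0x046c
lvl:2 @ bit 0 → (0x046c>>0)&0x3 = 0x0
seq:2 @ bit 2 → (0x046c>>2)&0x3 = 0x3
bank:3 @ bit 4 → (0x046c>>4)&0x7 = 0x6
type:2 @ bit 7 → (0x046c>>7)&0x3 = 0x0
opcode:7 @ bit 9 → (0x046c>>9)&0x7f = 0x2  ←
opcode signed 7b, MSB=0: value = 2

2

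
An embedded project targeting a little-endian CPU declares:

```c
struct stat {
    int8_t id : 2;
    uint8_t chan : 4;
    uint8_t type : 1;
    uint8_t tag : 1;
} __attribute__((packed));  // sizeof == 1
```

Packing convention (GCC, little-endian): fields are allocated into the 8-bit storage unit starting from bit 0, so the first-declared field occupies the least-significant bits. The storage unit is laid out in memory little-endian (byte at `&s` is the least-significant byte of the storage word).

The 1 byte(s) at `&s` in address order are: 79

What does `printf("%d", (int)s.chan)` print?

[0]=0x79 (little-endian) → word 0x79
id [0+:2] = (word>>0) & 0x3 = 1
chan [2+:4] = (word>>2) & 0xf = 14  ←
type [6+:1] = (word>>6) & 0x1 = 1
tag [7+:1] = (word>>7) & 0x1 = 0

14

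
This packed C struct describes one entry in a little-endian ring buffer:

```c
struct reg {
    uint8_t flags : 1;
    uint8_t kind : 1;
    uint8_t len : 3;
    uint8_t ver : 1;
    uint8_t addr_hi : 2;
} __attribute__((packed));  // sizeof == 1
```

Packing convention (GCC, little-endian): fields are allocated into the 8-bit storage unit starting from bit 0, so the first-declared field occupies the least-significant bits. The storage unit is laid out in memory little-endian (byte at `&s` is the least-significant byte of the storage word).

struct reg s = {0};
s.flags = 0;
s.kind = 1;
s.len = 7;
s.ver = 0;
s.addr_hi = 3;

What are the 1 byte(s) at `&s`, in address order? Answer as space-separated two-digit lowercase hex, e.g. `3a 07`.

de

flags (1b) val=0 bits=0x0 at bit 0: 0x00
kind (1b) val=1 bits=0x1 at bit 1: 0x02
len (3b) val=7 bits=0x7 at bit 2: 0x1e
ver (1b) val=0 bits=0x0 at bit 5: 0x1e
addr_hi (2b) val=3 bits=0x3 at bit 6: 0xde
word = 0xde → little-endian bytes:
  [0]=0xde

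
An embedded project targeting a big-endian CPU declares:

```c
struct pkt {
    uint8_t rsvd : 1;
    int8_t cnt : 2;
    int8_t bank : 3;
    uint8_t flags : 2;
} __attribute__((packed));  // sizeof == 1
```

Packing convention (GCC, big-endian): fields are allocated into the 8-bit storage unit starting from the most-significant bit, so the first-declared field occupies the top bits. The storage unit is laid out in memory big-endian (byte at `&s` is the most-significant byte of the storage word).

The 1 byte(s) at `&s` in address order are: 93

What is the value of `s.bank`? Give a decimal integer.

[0]=0x93 (big-endian) → word 0x93
rsvd:1 @ bit 7 → (0x93>>7)&0x1 = 0x1
cnt:2 @ bit 5 → (0x93>>5)&0x3 = 0x0
bank:3 @ bit 2 → (0x93>>2)&0x7 = 0x4  ←
flags:2 @ bit 0 → (0x93>>0)&0x3 = 0x3
bank signed 3b, MSB=1: 4 - 8 = -4

-4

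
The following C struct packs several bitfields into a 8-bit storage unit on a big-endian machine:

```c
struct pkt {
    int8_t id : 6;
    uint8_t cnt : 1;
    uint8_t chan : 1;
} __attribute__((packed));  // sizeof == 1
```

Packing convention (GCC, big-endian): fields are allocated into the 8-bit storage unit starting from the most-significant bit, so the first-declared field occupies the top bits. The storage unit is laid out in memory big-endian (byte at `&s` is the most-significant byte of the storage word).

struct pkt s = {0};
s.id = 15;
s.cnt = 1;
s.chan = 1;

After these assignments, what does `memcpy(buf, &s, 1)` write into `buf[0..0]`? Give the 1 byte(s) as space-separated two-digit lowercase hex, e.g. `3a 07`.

3f

id:6 = 15 → 0xf << 2 → word 0x3c
cnt:1 = 1 → 0x1 << 1 → word 0x3e
chan:1 = 1 → 0x1 << 0 → word 0x3f
word = 0x3f → big-endian bytes:
  [0]=0x3f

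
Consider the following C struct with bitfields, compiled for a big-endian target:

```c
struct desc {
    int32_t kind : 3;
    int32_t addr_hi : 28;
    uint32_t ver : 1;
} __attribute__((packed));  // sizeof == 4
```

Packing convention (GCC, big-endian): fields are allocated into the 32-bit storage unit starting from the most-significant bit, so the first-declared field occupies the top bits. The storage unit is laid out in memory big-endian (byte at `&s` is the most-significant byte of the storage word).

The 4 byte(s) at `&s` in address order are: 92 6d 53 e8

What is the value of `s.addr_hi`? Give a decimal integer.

-113858060

[0]=0x92 [1]=0x6d [2]=0x53 [3]=0xe8 (big-endian) → word 0x926d53e8
kind:3 @ bit 29 → (0x926d53e8>>29)&0x7 = 0x4
addr_hi:28 @ bit 1 → (0x926d53e8>>1)&0xfffffff = 0x936a9f4  ←
ver:1 @ bit 0 → (0x926d53e8>>0)&0x1 = 0x0
addr_hi signed 28b, MSB=1: 154577396 - 268435456 = -113858060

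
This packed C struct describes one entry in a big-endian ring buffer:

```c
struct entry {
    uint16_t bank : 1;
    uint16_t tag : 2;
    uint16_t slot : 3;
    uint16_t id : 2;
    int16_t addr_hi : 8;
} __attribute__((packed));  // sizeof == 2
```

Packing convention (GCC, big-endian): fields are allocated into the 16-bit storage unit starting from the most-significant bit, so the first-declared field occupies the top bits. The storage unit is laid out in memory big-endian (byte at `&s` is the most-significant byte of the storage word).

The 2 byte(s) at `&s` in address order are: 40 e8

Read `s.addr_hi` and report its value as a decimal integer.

[0]=0x40 [1]=0xe8 (big-endian) → word 0x40e8
bank:1 @ bit 15 → (0x40e8>>15)&0x1 = 0x0
tag:2 @ bit 13 → (0x40e8>>13)&0x3 = 0x2
slot:3 @ bit 10 → (0x40e8>>10)&0x7 = 0x0
id:2 @ bit 8 → (0x40e8>>8)&0x3 = 0x0
addr_hi:8 @ bit 0 → (0x40e8>>0)&0xff = 0xe8  ←
addr_hi signed 8b, MSB=1: 232 - 256 = -24

-24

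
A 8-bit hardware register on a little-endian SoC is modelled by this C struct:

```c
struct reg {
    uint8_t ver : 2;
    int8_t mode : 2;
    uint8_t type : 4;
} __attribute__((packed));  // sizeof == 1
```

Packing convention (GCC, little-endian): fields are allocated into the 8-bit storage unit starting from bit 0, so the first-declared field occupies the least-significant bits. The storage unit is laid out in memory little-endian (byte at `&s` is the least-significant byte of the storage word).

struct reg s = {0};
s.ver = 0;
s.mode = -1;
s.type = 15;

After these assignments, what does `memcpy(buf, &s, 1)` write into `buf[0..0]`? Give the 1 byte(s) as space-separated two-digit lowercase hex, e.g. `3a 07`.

ver:2 = 0 → 0x0 << 0 → word 0x00
mode:2 = -1 → 0x3 << 2 → word 0x0c
type:4 = 15 → 0xf << 4 → word 0xfc
word = 0xfc → little-endian bytes:
  [0]=0xfc

fc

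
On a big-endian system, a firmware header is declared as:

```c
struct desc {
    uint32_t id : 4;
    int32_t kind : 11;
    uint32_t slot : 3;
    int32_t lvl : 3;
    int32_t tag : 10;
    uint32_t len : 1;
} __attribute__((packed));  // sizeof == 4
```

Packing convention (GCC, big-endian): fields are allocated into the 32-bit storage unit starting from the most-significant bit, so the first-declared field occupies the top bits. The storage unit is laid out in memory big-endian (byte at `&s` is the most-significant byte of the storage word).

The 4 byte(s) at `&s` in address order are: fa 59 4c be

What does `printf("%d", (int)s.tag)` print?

-417

[0]=0xfa [1]=0x59 [2]=0x4c [3]=0xbe (big-endian) → word 0xfa594cbe
id:4 @ bit 28 → (0xfa594cbe>>28)&0xf = 0xf
kind:11 @ bit 17 → (0xfa594cbe>>17)&0x7ff = 0x52c
slot:3 @ bit 14 → (0xfa594cbe>>14)&0x7 = 0x5
lvl:3 @ bit 11 → (0xfa594cbe>>11)&0x7 = 0x1
tag:10 @ bit 1 → (0xfa594cbe>>1)&0x3ff = 0x25f  ←
len:1 @ bit 0 → (0xfa594cbe>>0)&0x1 = 0x0
tag signed 10b, MSB=1: 607 - 1024 = -417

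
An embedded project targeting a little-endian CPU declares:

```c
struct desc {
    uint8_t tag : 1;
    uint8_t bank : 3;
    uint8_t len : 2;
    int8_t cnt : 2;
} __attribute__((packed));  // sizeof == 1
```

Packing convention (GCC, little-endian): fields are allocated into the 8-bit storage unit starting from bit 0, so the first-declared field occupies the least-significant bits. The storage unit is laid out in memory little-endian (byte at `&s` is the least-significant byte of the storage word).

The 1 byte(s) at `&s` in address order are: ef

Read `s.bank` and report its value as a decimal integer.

7

[0]=0xef (little-endian) → word 0xef
tag:1 @ bit 0 → (0xef>>0)&0x1 = 0x1
bank:3 @ bit 1 → (0xef>>1)&0x7 = 0x7  ←
len:2 @ bit 4 → (0xef>>4)&0x3 = 0x2
cnt:2 @ bit 6 → (0xef>>6)&0x3 = 0x3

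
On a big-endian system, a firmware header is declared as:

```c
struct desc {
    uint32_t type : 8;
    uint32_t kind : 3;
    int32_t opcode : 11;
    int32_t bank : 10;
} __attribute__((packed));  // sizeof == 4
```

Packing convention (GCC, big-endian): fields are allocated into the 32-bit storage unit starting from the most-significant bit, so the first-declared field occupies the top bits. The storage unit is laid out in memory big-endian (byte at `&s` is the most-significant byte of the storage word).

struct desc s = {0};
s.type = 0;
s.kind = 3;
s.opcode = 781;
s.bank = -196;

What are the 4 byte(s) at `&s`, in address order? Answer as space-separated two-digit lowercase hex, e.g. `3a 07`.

00 6c 37 3c

type (8b) val=0 bits=0x0 at bit 24: 0x00000000
kind (3b) val=3 bits=0x3 at bit 21: 0x00600000
opcode (11b) val=781 bits=0x30d at bit 10: 0x006c3400
bank (10b) val=-196 bits=0x33c at bit 0: 0x006c373c
word = 0x006c373c → big-endian bytes:
  [0]=0x00  [1]=0x6c  [2]=0x37  [3]=0x3c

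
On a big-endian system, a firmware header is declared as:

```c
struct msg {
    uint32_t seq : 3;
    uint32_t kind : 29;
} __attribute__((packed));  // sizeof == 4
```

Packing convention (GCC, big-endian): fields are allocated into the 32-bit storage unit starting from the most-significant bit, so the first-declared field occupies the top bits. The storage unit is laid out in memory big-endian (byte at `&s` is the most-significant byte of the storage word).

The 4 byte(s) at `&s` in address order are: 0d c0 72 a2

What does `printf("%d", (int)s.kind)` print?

230716066

[0]=0x0d [1]=0xc0 [2]=0x72 [3]=0xa2 (big-endian) → word 0x0dc072a2
seq:3 @ bit 29 → (0x0dc072a2>>29)&0x7 = 0x0
kind:29 @ bit 0 → (0x0dc072a2>>0)&0x1fffffff = 0xdc072a2  ←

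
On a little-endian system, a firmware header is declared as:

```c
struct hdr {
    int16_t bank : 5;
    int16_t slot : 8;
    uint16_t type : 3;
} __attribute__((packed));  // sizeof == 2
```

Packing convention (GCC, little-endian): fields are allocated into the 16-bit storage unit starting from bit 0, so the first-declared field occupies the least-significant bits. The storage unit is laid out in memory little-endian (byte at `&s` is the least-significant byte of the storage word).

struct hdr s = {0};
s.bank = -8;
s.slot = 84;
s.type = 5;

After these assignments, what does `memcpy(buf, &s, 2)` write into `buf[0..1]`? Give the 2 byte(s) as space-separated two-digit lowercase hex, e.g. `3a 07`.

98 aa

[0+:5] bank=-8 & 0x1f = 0x18; word=0x0018
[5+:8] slot=84 & 0xff = 0x54; word=0x0a98
[13+:3] type=5 & 0x7 = 0x5; word=0xaa98
word = 0xaa98 → little-endian bytes:
  [0]=0x98  [1]=0xaa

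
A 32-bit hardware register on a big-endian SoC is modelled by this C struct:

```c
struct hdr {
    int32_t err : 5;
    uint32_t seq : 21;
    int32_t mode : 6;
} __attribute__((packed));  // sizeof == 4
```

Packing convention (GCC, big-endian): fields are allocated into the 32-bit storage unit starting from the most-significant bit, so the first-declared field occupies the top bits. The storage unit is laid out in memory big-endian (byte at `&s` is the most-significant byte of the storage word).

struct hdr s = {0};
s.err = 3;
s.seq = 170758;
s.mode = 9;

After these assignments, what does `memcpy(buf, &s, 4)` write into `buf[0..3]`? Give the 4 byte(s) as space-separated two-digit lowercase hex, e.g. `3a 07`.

18 a6 c1 89

err:5 = 3 → 0x3 << 27 → word 0x18000000
seq:21 = 170758 → 0x29b06 << 6 → word 0x18a6c180
mode:6 = 9 → 0x9 << 0 → word 0x18a6c189
word = 0x18a6c189 → big-endian bytes:
  [0]=0x18  [1]=0xa6  [2]=0xc1  [3]=0x89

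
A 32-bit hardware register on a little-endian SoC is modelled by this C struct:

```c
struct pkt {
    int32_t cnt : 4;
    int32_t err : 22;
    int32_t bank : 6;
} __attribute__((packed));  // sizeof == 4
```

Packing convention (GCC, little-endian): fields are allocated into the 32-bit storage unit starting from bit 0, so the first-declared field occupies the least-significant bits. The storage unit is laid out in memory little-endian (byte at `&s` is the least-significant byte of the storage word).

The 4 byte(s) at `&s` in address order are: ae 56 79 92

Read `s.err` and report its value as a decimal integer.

-1600150

[0]=0xae [1]=0x56 [2]=0x79 [3]=0x92 (little-endian) → word 0x927956ae
cnt:4 @ bit 0 → (0x927956ae>>0)&0xf = 0xe
err:22 @ bit 4 → (0x927956ae>>4)&0x3fffff = 0x27956a  ←
bank:6 @ bit 26 → (0x927956ae>>26)&0x3f = 0x24
err signed 22b, MSB=1: 2594154 - 4194304 = -1600150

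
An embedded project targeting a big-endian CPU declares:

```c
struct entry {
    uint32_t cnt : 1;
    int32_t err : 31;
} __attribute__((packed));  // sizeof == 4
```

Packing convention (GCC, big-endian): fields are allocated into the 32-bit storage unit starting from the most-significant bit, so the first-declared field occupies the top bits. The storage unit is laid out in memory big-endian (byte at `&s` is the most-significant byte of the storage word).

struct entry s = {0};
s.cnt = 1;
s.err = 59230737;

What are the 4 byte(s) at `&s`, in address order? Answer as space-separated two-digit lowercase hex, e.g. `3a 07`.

83 87 ca 11

[31+:1] cnt=1 & 0x1 = 0x1; word=0x80000000
[0+:31] err=59230737 & 0x7fffffff = 0x387ca11; word=0x8387ca11
word = 0x8387ca11 → big-endian bytes:
  [0]=0x83  [1]=0x87  [2]=0xca  [3]=0x11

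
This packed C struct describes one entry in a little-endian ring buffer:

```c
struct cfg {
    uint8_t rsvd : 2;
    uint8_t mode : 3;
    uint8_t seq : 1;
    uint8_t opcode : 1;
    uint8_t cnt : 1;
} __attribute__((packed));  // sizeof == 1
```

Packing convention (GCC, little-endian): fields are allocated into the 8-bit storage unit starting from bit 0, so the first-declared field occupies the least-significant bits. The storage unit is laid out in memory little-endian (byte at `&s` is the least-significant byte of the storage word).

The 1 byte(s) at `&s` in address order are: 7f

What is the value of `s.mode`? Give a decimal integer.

7

[0]=0x7f (little-endian) → word 0x7f
rsvd:2 @ bit 0 → (0x7f>>0)&0x3 = 0x3
mode:3 @ bit 2 → (0x7f>>2)&0x7 = 0x7  ←
seq:1 @ bit 5 → (0x7f>>5)&0x1 = 0x1
opcode:1 @ bit 6 → (0x7f>>6)&0x1 = 0x1
cnt:1 @ bit 7 → (0x7f>>7)&0x1 = 0x0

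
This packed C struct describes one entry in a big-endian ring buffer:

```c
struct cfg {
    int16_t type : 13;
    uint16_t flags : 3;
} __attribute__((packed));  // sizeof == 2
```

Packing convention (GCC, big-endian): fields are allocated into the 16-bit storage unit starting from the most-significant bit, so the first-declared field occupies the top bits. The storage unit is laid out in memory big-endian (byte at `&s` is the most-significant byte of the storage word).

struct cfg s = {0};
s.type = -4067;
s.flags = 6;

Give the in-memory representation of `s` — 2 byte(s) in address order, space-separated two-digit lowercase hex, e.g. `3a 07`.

80 ee

type (13b) val=-4067 bits=0x101d at bit 3: 0x80e8
flags (3b) val=6 bits=0x6 at bit 0: 0x80ee
word = 0x80ee → big-endian bytes:
  [0]=0x80  [1]=0xee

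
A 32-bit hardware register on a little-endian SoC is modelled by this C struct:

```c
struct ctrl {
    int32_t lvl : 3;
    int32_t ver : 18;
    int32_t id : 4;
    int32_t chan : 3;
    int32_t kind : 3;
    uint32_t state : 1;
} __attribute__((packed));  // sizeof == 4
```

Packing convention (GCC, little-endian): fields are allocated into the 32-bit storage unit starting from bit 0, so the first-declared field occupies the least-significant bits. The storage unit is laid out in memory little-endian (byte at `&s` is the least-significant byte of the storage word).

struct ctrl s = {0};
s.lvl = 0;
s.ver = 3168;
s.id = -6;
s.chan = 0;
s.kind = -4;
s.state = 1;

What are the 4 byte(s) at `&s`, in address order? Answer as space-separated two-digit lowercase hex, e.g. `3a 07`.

[0+:3] lvl=0 & 0x7 = 0x0; word=0x00000000
[3+:18] ver=3168 & 0x3ffff = 0xc60; word=0x00006300
[21+:4] id=-6 & 0xf = 0xa; word=0x01406300
[25+:3] chan=0 & 0x7 = 0x0; word=0x01406300
[28+:3] kind=-4 & 0x7 = 0x4; word=0x41406300
[31+:1] state=1 & 0x1 = 0x1; word=0xc1406300
word = 0xc1406300 → little-endian bytes:
  [0]=0x00  [1]=0x63  [2]=0x40  [3]=0xc1

00 63 40 c1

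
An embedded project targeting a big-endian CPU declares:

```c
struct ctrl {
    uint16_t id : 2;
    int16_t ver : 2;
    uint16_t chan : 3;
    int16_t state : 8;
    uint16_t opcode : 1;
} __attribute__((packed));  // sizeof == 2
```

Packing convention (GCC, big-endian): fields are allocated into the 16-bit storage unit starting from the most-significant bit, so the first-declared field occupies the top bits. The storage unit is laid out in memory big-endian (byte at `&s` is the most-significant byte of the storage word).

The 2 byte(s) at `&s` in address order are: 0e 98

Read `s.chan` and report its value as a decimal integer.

7

[0]=0x0e [1]=0x98 (big-endian) → word 0x0e98
id:2 @ bit 14 → (0x0e98>>14)&0x3 = 0x0
ver:2 @ bit 12 → (0x0e98>>12)&0x3 = 0x0
chan:3 @ bit 9 → (0x0e98>>9)&0x7 = 0x7  ←
state:8 @ bit 1 → (0x0e98>>1)&0xff = 0x4c
opcode:1 @ bit 0 → (0x0e98>>0)&0x1 = 0x0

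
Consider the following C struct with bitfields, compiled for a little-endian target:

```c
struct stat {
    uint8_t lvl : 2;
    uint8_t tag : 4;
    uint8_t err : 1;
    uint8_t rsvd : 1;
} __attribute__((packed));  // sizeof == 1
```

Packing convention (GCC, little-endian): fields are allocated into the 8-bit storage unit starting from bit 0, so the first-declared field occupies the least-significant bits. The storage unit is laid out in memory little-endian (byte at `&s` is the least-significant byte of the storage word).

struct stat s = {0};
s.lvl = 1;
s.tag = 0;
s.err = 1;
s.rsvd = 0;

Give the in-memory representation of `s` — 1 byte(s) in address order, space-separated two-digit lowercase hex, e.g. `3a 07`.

41

lvl:2 = 1 → 0x1 << 0 → word 0x01
tag:4 = 0 → 0x0 << 2 → word 0x01
err:1 = 1 → 0x1 << 6 → word 0x41
rsvd:1 = 0 → 0x0 << 7 → word 0x41
word = 0x41 → little-endian bytes:
  [0]=0x41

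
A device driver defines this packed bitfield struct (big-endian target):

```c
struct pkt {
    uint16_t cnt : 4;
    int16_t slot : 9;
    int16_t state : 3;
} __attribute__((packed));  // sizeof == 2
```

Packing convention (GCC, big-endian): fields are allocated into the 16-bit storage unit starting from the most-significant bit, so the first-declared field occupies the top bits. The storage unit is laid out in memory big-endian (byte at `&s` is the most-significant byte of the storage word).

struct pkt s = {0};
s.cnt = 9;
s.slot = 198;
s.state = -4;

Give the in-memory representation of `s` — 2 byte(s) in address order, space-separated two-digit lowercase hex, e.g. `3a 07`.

cnt:4 = 9 → 0x9 << 12 → word 0x9000
slot:9 = 198 → 0xc6 << 3 → word 0x9630
state:3 = -4 → 0x4 << 0 → word 0x9634
word = 0x9634 → big-endian bytes:
  [0]=0x96  [1]=0x34

96 34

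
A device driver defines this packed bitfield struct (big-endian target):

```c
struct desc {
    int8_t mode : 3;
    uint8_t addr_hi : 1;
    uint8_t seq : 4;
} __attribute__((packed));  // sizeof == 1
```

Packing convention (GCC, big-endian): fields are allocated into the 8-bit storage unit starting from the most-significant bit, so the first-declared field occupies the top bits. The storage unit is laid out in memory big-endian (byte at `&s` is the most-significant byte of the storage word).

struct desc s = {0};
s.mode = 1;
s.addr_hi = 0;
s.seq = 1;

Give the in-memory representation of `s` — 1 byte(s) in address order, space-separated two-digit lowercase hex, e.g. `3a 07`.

21

mode (3b) val=1 bits=0x1 at bit 5: 0x20
addr_hi (1b) val=0 bits=0x0 at bit 4: 0x20
seq (4b) val=1 bits=0x1 at bit 0: 0x21
word = 0x21 → big-endian bytes:
  [0]=0x21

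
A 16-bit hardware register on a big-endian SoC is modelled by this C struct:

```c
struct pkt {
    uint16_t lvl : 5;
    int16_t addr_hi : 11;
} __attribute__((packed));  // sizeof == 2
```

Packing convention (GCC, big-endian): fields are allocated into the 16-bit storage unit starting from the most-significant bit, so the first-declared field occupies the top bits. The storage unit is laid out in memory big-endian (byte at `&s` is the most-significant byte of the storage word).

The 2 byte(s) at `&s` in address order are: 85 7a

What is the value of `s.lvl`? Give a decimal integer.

[0]=0x85 [1]=0x7a (big-endian) → word 0x857a
lvl:5 @ bit 11 → (0x857a>>11)&0x1f = 0x10  ←
addr_hi:11 @ bit 0 → (0x857a>>0)&0x7ff = 0x57a

16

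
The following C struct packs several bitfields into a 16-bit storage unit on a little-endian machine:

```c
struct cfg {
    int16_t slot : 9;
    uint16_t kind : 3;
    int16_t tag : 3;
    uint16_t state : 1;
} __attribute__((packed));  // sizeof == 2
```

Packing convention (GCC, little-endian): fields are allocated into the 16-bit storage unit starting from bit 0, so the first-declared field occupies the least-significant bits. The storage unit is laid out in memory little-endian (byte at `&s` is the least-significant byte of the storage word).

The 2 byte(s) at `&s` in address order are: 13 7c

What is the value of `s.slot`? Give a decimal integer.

19

[0]=0x13 [1]=0x7c (little-endian) → word 0x7c13
slot:9 @ bit 0 → (0x7c13>>0)&0x1ff = 0x13  ←
kind:3 @ bit 9 → (0x7c13>>9)&0x7 = 0x6
tag:3 @ bit 12 → (0x7c13>>12)&0x7 = 0x7
state:1 @ bit 15 → (0x7c13>>15)&0x1 = 0x0
slot signed 9b, MSB=0: value = 19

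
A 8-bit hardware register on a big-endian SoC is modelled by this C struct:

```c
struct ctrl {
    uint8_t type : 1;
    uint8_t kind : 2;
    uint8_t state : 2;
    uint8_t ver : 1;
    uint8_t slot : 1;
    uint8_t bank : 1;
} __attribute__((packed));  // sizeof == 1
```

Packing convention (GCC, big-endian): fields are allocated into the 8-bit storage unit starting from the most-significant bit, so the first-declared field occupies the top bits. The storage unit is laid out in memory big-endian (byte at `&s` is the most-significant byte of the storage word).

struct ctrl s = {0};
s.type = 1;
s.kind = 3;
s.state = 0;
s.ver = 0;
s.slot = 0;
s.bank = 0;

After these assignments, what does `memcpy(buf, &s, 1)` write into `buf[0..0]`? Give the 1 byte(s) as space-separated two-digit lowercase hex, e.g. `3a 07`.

type (1b) val=1 bits=0x1 at bit 7: 0x80
kind (2b) val=3 bits=0x3 at bit 5: 0xe0
state (2b) val=0 bits=0x0 at bit 3: 0xe0
ver (1b) val=0 bits=0x0 at bit 2: 0xe0
slot (1b) val=0 bits=0x0 at bit 1: 0xe0
bank (1b) val=0 bits=0x0 at bit 0: 0xe0
word = 0xe0 → big-endian bytes:
  [0]=0xe0

e0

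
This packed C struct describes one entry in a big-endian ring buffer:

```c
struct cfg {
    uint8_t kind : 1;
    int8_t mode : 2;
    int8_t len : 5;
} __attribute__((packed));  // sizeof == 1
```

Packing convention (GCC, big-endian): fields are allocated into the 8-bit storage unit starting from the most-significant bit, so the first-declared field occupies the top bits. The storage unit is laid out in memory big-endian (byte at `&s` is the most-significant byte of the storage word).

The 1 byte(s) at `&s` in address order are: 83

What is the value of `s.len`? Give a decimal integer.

[0]=0x83 (big-endian) → word 0x83
kind [7+:1] = (word>>7) & 0x1 = 1
mode [5+:2] = (word>>5) & 0x3 = 0
len [0+:5] = (word>>0) & 0x1f = 3  ←
len signed 5b, MSB=0: value = 3

3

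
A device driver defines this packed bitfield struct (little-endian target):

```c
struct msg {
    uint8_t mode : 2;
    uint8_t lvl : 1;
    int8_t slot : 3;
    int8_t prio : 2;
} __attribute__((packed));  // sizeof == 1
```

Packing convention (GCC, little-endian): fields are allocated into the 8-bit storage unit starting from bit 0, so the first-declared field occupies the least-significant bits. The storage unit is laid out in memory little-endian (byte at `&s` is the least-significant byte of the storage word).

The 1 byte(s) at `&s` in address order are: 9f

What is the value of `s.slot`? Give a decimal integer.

3

[0]=0x9f (little-endian) → word 0x9f
mode:2 @ bit 0 → (0x9f>>0)&0x3 = 0x3
lvl:1 @ bit 2 → (0x9f>>2)&0x1 = 0x1
slot:3 @ bit 3 → (0x9f>>3)&0x7 = 0x3  ←
prio:2 @ bit 6 → (0x9f>>6)&0x3 = 0x2
slot signed 3b, MSB=0: value = 3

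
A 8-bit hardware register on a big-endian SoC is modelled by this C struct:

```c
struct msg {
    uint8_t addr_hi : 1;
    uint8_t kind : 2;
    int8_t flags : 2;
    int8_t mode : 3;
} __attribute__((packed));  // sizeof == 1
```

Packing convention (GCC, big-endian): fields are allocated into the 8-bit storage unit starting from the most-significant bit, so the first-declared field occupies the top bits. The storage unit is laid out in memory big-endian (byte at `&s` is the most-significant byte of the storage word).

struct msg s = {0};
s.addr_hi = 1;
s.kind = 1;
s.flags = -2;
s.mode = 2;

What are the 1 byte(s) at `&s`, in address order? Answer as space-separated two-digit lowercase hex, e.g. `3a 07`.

addr_hi:1 = 1 → 0x1 << 7 → word 0x80
kind:2 = 1 → 0x1 << 5 → word 0xa0
flags:2 = -2 → 0x2 << 3 → word 0xb0
mode:3 = 2 → 0x2 << 0 → word 0xb2
word = 0xb2 → big-endian bytes:
  [0]=0xb2

b2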